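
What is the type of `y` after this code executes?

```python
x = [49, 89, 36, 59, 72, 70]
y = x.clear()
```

list.clear() returns None

NoneType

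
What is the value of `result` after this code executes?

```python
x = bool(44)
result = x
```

x = True; result = True

True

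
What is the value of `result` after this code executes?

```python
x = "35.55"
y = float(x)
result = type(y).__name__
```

x is str; y is float; result = 'float'

'float'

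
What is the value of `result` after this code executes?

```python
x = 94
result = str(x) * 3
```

x = 94; result = '949494'

'949494'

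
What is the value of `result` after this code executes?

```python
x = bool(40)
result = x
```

x = True; result = True

True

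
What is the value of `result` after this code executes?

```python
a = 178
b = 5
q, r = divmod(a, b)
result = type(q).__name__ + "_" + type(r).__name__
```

a is int; b is int; q is int; r is int; result = 'int_int'

'int_int'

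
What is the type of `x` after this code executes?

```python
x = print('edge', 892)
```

print() returns None

NoneType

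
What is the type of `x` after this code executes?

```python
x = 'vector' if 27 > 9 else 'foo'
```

Both branches of conditional are str

str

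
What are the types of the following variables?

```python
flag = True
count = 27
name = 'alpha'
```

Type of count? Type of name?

count is assigned a bare integer (no decimal point), so it is an int; name is assigned a quoted string literal, so it is a str

int, str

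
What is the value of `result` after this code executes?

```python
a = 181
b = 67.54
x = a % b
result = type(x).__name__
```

a is int; b is float; x is float; result = 'float'

'float'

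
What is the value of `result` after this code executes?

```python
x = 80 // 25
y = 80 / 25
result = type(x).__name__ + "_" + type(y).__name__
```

x is int; y is float; result = 'int_float'

'int_float'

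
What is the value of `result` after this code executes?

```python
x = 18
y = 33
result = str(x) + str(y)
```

x = 18; y = 33; result = '1833'

'1833'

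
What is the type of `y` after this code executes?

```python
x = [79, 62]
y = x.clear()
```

list.clear() returns None

NoneType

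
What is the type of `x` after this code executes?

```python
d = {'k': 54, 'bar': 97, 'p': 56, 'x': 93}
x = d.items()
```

dict.items() returns dict_items view

dict_items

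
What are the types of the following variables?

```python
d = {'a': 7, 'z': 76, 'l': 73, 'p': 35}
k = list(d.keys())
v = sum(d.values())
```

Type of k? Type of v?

list() converts to list; sum of ints is int

list, int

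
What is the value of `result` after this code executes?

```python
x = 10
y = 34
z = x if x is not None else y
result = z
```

x = 10; y = 34; z = 10; result = 10

10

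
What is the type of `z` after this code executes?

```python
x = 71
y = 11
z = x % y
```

int % int = int

int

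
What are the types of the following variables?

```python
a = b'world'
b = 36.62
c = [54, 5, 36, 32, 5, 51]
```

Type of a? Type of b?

a is assigned a bytes literal (b'...' prefix); b is assigned a number with a decimal point, so it is a float

bytes, float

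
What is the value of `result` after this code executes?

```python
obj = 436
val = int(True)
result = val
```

obj = 436; val = 1; result = 1

1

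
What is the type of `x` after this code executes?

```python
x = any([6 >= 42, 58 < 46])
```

any() returns bool

bool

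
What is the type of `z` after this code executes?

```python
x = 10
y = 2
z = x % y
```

int % int = int

int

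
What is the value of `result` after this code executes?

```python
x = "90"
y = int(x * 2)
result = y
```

x = '90'; y = 9090; result = 9090

9090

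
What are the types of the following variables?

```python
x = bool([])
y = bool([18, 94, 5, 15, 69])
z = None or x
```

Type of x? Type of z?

bool() returns bool; None or bool returns the bool

bool, bool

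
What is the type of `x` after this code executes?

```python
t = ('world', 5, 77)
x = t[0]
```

Index 0 of tuple is a str literal

str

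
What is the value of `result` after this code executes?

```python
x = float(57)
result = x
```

x = 57.0; result = 57.0

57.0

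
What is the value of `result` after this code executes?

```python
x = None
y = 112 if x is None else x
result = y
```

x = None; y = 112; result = 112

112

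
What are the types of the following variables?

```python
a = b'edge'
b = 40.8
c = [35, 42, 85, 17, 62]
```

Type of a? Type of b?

a is assigned a bytes literal (b'...' prefix); b is assigned a number with a decimal point, so it is a float

bytes, float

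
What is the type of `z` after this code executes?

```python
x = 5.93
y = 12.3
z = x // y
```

float // float = float

float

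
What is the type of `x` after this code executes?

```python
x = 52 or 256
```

'or' returns first truthy value (int)

int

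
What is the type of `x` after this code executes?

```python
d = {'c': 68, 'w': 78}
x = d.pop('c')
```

dict.pop() returns the value

int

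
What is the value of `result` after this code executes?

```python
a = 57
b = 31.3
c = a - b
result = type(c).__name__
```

a is int; b is float; c is float; result = 'float'

'float'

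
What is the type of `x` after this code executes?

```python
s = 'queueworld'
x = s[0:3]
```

Slicing a str returns str

str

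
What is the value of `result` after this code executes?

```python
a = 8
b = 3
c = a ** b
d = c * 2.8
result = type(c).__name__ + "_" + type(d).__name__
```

a is int; b is int; c is int; d is float; result = 'int_float'

'int_float'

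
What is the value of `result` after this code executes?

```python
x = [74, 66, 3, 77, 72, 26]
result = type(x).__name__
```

x is list; result = 'list'

'list'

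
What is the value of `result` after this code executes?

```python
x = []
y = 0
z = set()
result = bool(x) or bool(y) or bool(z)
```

x = []; y = 0; z = set(); result = False

False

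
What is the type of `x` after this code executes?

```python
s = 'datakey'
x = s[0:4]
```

Slicing a str returns str

str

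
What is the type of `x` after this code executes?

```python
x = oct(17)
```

oct() returns str representation

str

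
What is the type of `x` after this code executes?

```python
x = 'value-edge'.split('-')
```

str.split() returns list

list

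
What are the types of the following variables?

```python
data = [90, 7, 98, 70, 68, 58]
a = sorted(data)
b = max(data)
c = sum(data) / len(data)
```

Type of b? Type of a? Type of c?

max of ints returns int; sorted() returns list; int / int = float

int, list, float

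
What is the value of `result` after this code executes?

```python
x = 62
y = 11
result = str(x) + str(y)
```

x = 62; y = 11; result = '6211'

'6211'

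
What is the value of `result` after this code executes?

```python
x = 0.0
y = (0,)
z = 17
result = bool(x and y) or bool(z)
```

x = 0.0; y = (0,); z = 17; result = True

True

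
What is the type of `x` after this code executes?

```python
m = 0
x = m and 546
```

'and' returns first falsy value (0 is int)

int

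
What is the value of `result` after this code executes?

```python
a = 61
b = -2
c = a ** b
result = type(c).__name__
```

a is int; b is int; c is float; result = 'float'

'float'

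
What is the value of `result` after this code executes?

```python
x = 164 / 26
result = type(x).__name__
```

x is float; result = 'float'

'float'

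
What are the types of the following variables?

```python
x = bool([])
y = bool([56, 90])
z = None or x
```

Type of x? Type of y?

bool() returns bool; bool() returns bool

bool, bool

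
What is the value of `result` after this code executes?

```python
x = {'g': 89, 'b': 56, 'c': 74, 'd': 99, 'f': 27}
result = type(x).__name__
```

x is dict; result = 'dict'

'dict'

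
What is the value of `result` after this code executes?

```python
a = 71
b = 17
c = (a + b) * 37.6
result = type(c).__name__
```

a is int; b is int; c is float; result = 'float'

'float'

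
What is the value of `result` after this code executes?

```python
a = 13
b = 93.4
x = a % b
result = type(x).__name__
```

a is int; b is float; x is float; result = 'float'

'float'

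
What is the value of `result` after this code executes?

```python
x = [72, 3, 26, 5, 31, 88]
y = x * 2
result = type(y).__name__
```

x is list; y is list; result = 'list'

'list'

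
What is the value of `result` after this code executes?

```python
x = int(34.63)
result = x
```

x = 34; result = 34

34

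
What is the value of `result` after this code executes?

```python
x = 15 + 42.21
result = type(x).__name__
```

x is float; result = 'float'

'float'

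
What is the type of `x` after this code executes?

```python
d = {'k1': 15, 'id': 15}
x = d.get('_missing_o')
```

dict.get() returns None when key not found

NoneType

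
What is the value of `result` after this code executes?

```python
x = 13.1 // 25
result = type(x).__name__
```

x is float; result = 'float'

'float'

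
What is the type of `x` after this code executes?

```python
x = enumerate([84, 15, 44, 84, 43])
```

enumerate() returns an enumerate object

enumerate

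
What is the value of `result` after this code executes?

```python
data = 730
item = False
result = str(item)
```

data = 730; item = False; result = 'False'

'False'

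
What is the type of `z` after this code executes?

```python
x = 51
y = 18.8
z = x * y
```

int * float = float

float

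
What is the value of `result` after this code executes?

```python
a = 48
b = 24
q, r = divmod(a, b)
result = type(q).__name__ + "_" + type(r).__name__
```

a is int; b is int; q is int; r is int; result = 'int_int'

'int_int'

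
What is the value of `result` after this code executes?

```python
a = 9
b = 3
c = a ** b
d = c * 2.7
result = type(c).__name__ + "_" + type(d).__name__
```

a is int; b is int; c is int; d is float; result = 'int_float'

'int_float'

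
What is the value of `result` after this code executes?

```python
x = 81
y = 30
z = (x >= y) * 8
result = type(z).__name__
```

x is int; y is int; z is int; result = 'int'

'int'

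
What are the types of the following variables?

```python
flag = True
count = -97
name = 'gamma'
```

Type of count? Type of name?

count is assigned a bare integer (no decimal point), so it is an int; name is assigned a quoted string literal, so it is a str

int, str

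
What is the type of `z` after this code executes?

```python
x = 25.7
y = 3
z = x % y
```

float % int = float

float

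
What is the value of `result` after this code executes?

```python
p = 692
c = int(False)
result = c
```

p = 692; c = 0; result = 0

0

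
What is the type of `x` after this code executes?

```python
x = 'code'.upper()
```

str.upper() returns str

str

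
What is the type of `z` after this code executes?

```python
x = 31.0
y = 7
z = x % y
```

float % int = float

float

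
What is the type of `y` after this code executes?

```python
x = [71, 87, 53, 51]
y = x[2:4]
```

Slicing a list returns a list

list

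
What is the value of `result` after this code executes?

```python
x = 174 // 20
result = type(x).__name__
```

x is int; result = 'int'

'int'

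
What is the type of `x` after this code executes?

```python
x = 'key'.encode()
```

str.encode() returns bytes

bytes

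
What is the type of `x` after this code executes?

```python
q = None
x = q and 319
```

'and' returns first falsy value (None)

NoneType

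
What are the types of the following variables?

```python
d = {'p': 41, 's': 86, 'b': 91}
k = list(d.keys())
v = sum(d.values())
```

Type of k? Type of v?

list() converts to list; sum of ints is int

list, int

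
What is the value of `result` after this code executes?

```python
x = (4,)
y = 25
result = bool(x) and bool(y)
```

x = (4,); y = 25; result = True

True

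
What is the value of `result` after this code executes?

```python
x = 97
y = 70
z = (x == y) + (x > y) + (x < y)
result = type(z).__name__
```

x is int; y is int; z is int; result = 'int'

'int'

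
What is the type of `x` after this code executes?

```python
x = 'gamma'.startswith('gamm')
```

str.startswith() returns bool

bool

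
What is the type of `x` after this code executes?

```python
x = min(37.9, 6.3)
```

min() of floats returns float

float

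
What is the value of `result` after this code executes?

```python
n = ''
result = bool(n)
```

n = ''; result = False

False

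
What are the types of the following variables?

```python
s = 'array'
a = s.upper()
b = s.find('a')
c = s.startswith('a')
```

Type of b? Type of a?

find() returns int; upper() returns str

int, str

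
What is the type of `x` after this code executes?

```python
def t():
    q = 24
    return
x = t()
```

Bare return returns None

NoneType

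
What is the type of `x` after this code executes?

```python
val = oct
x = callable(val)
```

callable() returns bool

bool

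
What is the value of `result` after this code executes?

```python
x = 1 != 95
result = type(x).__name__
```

x is bool; result = 'bool'

'bool'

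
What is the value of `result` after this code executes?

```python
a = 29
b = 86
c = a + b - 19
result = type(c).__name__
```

a is int; b is int; c is int; result = 'int'

'int'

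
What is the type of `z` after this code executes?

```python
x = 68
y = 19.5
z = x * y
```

int * float = float

float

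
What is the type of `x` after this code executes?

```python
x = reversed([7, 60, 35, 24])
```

reversed() on a list returns list_reverseiterator

list_reverseiterator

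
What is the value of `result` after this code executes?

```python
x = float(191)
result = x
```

x = 191.0; result = 191.0

191.0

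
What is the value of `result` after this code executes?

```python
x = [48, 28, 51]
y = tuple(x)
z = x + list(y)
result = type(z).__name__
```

x is list; y is tuple; z is list; result = 'list'

'list'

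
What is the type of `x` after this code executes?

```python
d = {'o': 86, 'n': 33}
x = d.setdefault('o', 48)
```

dict.setdefault() returns the (existing or default) value

int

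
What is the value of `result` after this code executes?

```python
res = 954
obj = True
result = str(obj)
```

res = 954; obj = True; result = 'True'

'True'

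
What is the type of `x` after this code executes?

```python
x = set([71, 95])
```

set() constructor returns set

set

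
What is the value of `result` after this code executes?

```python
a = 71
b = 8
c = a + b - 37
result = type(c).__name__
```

a is int; b is int; c is int; result = 'int'

'int'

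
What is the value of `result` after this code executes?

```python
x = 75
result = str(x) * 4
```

x = 75; result = '75757575'

'75757575'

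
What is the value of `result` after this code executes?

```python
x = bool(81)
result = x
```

x = True; result = True

True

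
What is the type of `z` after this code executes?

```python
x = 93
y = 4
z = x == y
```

Equality comparison returns bool

bool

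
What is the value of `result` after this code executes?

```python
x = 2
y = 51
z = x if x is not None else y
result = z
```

x = 2; y = 51; z = 2; result = 2

2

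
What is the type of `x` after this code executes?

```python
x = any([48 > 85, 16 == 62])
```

any() returns bool

bool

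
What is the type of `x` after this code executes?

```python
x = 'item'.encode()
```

str.encode() returns bytes

bytes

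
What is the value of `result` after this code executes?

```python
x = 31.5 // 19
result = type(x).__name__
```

x is float; result = 'float'

'float'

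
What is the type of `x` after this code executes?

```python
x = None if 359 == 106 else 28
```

359 == 106 is False, so the else branch is taken

int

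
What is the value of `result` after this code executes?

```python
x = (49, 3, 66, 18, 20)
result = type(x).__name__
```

x is tuple; result = 'tuple'

'tuple'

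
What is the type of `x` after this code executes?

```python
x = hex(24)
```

hex() returns str representation

str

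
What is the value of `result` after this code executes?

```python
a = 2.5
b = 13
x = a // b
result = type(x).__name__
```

a is float; b is int; x is float; result = 'float'

'float'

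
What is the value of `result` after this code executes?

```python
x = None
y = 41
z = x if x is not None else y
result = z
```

x = None; y = 41; z = 41; result = 41

41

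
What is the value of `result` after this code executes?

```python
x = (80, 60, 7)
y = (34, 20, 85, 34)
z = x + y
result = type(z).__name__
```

x is tuple; y is tuple; z is tuple; result = 'tuple'

'tuple'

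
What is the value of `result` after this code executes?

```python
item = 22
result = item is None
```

item = 22; result = False

False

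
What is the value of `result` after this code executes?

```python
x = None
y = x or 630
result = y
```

x = None; y = 630; result = 630

630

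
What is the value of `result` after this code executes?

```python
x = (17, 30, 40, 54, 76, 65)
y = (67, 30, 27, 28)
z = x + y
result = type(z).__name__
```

x is tuple; y is tuple; z is tuple; result = 'tuple'

'tuple'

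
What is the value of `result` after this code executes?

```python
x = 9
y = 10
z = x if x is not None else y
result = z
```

x = 9; y = 10; z = 9; result = 9

9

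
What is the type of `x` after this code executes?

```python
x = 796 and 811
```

'and' with truthy values returns last operand (int)

int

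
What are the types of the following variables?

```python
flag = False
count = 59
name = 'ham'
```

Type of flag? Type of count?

flag is assigned the constant False, which has type bool; count is assigned a bare integer (no decimal point), so it is an int

bool, int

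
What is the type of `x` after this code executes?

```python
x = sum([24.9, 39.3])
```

sum() of floats returns float

float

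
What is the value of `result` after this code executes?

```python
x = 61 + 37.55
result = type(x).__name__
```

x is float; result = 'float'

'float'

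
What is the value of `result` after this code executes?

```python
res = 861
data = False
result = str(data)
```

res = 861; data = False; result = 'False'

'False'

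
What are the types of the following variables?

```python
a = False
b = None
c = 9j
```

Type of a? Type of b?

a is assigned the constant False, which has type bool; b is assigned None, whose type is NoneType

bool, NoneType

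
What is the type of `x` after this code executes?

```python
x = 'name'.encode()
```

str.encode() returns bytes

bytes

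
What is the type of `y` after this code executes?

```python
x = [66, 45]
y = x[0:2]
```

Slicing a list returns a list

list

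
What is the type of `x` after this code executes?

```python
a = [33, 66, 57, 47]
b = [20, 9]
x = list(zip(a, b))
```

list(zip()) returns a list of tuples

list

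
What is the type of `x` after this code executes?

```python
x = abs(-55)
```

abs() of int returns int

int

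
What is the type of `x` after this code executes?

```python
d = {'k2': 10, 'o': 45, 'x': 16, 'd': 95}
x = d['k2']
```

Accessing dict[str, int] with str key returns int

int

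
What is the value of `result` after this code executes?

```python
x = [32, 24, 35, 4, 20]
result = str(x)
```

x = [32, 24, 35, 4, 20]; result = '[32, 24, 35, 4, 20]'

'[32, 24, 35, 4, 20]'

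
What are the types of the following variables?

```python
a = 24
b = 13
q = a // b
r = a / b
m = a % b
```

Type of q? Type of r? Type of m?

// returns int; / returns float; % of ints returns int

int, float, int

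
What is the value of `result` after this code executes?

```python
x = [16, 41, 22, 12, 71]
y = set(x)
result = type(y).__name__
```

x is list; y is set; result = 'set'

'set'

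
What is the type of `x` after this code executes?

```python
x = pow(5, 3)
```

pow(int, int) returns int

int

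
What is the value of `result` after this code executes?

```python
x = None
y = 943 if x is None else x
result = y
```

x = None; y = 943; result = 943

943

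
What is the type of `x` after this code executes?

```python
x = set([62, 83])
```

set() constructor returns set

set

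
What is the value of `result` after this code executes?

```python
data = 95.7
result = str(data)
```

data = 95.7; result = '95.7'

'95.7'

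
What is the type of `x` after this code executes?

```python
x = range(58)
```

range() returns a range object

range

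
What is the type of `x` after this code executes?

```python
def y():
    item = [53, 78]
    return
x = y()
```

Bare return returns None

NoneType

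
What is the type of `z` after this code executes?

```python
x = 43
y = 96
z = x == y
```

Equality comparison returns bool

bool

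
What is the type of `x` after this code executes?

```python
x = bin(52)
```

bin() returns str representation

str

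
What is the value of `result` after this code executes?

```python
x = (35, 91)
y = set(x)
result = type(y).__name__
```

x is tuple; y is set; result = 'set'

'set'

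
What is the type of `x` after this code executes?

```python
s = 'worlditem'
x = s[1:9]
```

Slicing a str returns str

str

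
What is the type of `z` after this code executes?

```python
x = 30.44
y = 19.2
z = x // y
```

float // float = float

float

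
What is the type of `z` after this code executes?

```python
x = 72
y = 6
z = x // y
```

int // int = int

int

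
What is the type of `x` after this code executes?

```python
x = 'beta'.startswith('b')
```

str.startswith() returns bool

bool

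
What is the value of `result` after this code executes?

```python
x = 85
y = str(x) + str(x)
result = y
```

x = 85; y = '8585'; result = '8585'

'8585'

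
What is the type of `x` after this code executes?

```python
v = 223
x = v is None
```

'is' comparison returns bool

bool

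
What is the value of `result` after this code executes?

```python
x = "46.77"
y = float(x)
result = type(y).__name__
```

x is str; y is float; result = 'float'

'float'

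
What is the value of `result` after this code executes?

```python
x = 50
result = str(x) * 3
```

x = 50; result = '505050'

'505050'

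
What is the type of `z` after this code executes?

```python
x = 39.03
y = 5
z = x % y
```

float % int = float

float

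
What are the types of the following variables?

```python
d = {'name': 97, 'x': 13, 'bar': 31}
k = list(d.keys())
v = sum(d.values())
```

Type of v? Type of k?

sum of ints is int; list() converts to list

int, list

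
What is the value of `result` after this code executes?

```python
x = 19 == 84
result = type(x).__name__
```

x is bool; result = 'bool'

'bool'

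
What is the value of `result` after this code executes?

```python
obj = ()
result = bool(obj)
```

obj = (); result = False

False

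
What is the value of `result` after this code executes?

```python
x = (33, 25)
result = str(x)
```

x = (33, 25); result = '(33, 25)'

'(33, 25)'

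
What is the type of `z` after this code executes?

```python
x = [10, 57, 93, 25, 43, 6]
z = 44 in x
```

'in' operator returns bool

bool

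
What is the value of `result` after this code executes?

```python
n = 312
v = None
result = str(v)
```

n = 312; v = None; result = 'None'

'None'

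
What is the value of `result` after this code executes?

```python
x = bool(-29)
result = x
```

x = True; result = True

True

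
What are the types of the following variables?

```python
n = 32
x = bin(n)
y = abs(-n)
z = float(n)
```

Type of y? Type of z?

abs() of int returns int; float() returns float

int, float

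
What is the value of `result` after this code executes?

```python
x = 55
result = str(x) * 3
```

x = 55; result = '555555'

'555555'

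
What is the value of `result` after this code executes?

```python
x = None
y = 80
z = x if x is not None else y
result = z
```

x = None; y = 80; z = 80; result = 80

80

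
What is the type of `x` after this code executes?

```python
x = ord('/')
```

ord() returns int (code point)

int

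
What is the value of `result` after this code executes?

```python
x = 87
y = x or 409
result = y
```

x = 87; y = 87; result = 87

87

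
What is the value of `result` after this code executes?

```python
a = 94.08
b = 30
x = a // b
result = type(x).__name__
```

a is float; b is int; x is float; result = 'float'

'float'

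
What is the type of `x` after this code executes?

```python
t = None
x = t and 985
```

'and' returns first falsy value (None)

NoneType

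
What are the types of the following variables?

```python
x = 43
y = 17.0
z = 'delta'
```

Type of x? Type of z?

x is assigned a bare integer (no decimal point), so it is an int; z is assigned a quoted string literal, so it is a str

int, str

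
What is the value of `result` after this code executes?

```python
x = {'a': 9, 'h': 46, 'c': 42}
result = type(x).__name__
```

x is dict; result = 'dict'

'dict'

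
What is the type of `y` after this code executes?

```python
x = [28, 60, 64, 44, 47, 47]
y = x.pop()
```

list.pop() returns the popped element

int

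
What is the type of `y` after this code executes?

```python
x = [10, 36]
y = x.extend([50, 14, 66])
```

list.extend() returns None

NoneType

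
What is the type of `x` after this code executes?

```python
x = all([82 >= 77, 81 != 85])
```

all() returns bool

bool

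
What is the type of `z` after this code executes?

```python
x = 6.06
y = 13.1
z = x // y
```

float // float = float

float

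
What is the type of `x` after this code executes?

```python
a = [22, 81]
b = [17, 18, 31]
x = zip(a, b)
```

zip() returns a zip object

zip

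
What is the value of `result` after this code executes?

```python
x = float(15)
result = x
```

x = 15.0; result = 15.0

15.0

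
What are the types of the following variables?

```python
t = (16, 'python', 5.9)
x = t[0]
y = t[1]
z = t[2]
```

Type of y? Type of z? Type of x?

tuple[1] is str; tuple[2] is float; tuple[0] is int

str, float, int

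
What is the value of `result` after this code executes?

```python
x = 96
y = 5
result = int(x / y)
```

x = 96; y = 5; result = 19

19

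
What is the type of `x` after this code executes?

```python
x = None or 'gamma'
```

'or' with None returns the other truthy value (str)

str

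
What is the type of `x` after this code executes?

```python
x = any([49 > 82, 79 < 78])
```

any() returns bool

bool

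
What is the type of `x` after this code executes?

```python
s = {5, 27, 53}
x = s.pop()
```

Popping from set[int] returns int

int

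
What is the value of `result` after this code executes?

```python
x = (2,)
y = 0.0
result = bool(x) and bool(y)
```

x = (2,); y = 0.0; result = False

False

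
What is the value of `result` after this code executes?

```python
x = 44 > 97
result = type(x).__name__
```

x is bool; result = 'bool'

'bool'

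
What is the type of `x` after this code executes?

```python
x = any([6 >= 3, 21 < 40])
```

any() returns bool

bool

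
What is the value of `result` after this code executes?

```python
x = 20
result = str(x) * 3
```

x = 20; result = '202020'

'202020'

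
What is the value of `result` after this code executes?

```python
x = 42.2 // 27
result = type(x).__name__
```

x is float; result = 'float'

'float'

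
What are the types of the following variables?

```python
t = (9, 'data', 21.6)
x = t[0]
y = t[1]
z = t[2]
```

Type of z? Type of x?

tuple[2] is float; tuple[0] is int

float, int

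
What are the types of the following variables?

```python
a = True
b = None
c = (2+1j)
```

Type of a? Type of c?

a is assigned the constant True, which has type bool; c is assigned (2+1j), an int plus an imaginary literal (j suffix), which evaluates to complex

bool, complex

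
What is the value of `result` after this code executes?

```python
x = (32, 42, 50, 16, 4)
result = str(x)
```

x = (32, 42, 50, 16, 4); result = '(32, 42, 50, 16, 4)'

'(32, 42, 50, 16, 4)'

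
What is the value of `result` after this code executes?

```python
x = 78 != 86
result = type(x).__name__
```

x is bool; result = 'bool'

'bool'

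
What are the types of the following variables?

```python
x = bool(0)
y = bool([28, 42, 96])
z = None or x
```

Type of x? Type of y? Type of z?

bool() returns bool; bool() returns bool; None or bool returns the bool

bool, bool, bool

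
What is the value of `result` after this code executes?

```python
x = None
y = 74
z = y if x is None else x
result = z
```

x = None; y = 74; z = 74; result = 74

74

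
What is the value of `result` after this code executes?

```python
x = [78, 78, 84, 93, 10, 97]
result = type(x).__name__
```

x is list; result = 'list'

'list'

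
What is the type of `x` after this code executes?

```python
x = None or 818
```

'or' with None returns the other truthy value

int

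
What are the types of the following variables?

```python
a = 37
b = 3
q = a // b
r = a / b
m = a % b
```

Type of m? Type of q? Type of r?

% of ints returns int; // returns int; / returns float

int, int, float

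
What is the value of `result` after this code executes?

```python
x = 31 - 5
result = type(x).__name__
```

x is int; result = 'int'

'int'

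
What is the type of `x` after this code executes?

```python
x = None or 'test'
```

'or' with None returns the other truthy value (str)

str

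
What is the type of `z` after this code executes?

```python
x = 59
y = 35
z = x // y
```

int // int = int

int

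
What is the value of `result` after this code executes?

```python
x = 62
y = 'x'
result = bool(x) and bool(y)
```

x = 62; y = 'x'; result = True

True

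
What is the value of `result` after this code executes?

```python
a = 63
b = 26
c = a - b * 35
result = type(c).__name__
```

a is int; b is int; c is int; result = 'int'

'int'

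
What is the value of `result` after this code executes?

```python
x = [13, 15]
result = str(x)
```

x = [13, 15]; result = '[13, 15]'

'[13, 15]'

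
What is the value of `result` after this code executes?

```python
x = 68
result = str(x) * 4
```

x = 68; result = '68686868'

'68686868'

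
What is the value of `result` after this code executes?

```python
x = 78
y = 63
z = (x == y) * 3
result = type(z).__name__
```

x is int; y is int; z is int; result = 'int'

'int'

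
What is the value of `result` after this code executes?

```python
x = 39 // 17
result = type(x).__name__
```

x is int; result = 'int'

'int'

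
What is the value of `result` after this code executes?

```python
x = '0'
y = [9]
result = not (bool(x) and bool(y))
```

x = '0'; y = [9]; result = False

False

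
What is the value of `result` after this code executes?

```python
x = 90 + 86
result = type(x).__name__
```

x is int; result = 'int'

'int'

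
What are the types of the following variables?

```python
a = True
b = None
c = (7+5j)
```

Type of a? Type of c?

a is assigned the constant True, which has type bool; c is assigned (7+5j), an int plus an imaginary literal (j suffix), which evaluates to complex

bool, complex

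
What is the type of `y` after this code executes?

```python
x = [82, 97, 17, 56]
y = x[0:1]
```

Slicing a list returns a list

list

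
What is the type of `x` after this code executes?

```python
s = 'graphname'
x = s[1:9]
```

Slicing a str returns str

str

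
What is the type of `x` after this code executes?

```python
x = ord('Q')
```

ord() returns int (code point)

int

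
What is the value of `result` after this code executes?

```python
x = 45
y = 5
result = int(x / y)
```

x = 45; y = 5; result = 9

9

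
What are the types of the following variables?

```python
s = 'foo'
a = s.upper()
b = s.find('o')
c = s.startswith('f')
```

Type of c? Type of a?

startswith() returns bool; upper() returns str

bool, str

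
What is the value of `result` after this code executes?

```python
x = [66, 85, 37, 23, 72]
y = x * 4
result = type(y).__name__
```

x is list; y is list; result = 'list'

'list'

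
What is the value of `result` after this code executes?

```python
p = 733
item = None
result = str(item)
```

p = 733; item = None; result = 'None'

'None'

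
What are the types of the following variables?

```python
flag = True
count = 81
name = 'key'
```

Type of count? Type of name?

count is assigned a bare integer (no decimal point), so it is an int; name is assigned a quoted string literal, so it is a str

int, str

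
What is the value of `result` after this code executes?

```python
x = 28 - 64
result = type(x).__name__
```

x is int; result = 'int'

'int'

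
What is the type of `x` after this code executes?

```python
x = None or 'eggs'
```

'or' with None returns the other truthy value (str)

str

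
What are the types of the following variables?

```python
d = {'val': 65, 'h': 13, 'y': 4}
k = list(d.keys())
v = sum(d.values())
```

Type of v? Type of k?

sum of ints is int; list() converts to list

int, list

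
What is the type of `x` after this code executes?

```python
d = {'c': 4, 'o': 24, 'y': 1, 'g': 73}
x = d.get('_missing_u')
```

dict.get() returns None when key not found

NoneType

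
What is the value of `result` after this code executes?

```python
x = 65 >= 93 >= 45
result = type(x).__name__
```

x is bool; result = 'bool'

'bool'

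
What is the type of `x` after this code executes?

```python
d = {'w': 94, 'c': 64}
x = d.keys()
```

.keys() returns dict_keys view

dict_keys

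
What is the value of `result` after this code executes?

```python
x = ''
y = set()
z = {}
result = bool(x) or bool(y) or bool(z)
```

x = ''; y = set(); z = {}; result = False

False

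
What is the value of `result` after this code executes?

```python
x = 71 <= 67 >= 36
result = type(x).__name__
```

x is bool; result = 'bool'

'bool'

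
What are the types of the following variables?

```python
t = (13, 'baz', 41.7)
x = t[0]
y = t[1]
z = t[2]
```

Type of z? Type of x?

tuple[2] is float; tuple[0] is int

float, int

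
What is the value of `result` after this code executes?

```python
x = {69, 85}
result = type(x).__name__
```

x is set; result = 'set'

'set'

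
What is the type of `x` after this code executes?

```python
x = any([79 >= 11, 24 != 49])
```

any() returns bool

bool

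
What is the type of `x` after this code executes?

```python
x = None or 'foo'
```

'or' with None returns the other truthy value (str)

str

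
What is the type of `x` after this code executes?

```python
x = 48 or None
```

'or' returns first truthy value

int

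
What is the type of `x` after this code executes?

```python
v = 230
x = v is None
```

'is' comparison returns bool

bool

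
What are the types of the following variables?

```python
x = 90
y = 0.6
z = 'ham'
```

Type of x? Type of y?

x is assigned a bare integer (no decimal point), so it is an int; y is assigned a number with a decimal point, so it is a float

int, float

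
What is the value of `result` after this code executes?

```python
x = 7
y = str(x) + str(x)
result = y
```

x = 7; y = '77'; result = '77'

'77'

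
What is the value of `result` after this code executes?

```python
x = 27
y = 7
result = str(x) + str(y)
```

x = 27; y = 7; result = '277'

'277'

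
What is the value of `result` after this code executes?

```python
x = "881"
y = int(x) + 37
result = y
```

x = '881'; y = 918; result = 918

918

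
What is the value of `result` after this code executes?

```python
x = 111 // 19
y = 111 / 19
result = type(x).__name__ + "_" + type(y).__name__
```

x is int; y is float; result = 'int_float'

'int_float'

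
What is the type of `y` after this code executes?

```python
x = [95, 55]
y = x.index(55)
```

list.index() returns int

int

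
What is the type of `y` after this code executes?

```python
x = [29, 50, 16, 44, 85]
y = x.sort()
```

list.sort() returns None (mutates in place)

NoneType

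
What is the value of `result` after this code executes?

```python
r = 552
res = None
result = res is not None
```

r = 552; res = None; result = False

False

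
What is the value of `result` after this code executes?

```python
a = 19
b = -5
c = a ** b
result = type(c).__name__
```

a is int; b is int; c is float; result = 'float'

'float'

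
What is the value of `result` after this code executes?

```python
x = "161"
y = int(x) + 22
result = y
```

x = '161'; y = 183; result = 183

183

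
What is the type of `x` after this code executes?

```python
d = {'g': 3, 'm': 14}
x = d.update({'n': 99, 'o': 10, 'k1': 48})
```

dict.update() returns None

NoneType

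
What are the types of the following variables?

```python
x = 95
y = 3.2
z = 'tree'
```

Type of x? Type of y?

x is assigned a bare integer (no decimal point), so it is an int; y is assigned a number with a decimal point, so it is a float

int, float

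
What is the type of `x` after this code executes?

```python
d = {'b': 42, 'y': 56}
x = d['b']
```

Accessing dict[str, int] with str key returns int

int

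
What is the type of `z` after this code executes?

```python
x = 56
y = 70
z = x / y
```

int / int = float

float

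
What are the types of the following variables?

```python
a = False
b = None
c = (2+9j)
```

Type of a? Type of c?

a is assigned the constant False, which has type bool; c is assigned (2+9j), an int plus an imaginary literal (j suffix), which evaluates to complex

bool, complex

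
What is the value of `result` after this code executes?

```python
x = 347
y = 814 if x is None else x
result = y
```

x = 347; y = 347; result = 347

347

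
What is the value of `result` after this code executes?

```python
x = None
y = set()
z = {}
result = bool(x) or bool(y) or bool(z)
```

x = None; y = set(); z = {}; result = False

False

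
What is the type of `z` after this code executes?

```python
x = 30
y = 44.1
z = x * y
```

int * float = float

float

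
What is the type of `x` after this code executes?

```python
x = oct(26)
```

oct() returns str representation

str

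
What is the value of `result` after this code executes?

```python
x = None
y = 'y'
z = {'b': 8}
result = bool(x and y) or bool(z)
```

x = None; y = 'y'; z = {'b': 8}; result = True

True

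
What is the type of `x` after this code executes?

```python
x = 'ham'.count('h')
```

str.count() returns int

int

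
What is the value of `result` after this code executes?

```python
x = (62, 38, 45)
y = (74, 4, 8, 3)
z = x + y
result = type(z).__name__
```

x is tuple; y is tuple; z is tuple; result = 'tuple'

'tuple'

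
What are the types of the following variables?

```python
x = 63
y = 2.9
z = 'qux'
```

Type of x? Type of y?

x is assigned a bare integer (no decimal point), so it is an int; y is assigned a number with a decimal point, so it is a float

int, float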